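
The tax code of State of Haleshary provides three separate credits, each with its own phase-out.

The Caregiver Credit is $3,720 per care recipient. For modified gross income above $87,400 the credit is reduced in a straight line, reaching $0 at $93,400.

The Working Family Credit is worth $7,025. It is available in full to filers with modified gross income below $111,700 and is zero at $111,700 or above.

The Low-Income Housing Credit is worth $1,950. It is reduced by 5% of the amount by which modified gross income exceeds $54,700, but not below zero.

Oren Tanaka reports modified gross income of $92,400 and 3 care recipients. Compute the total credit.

Caregiver Credit: base = 3 × $3,720 = $11,160. $92,400 is $5,000 into a $6,000 phase-out range, leaving 1,000/6,000 of the credit: $11,160 × 1,000/6,000 = $1,860.
Working Family Credit: $92,400 is below the $111,700 cutoff, so the full $7,025 applies.
Low-Income Housing Credit: 5% of the $37,700 excess over $54,700 is $1,885; credit = $1,950 − $1,885 = $65.
Total: $1,860 + $7,025 + $65 = $8,950.

$8,950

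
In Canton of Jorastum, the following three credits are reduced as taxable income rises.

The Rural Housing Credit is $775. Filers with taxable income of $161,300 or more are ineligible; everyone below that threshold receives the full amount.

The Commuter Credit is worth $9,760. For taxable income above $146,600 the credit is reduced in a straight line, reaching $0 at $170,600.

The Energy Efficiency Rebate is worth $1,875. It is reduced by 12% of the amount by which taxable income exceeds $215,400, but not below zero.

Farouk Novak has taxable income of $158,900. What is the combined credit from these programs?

$7,408

Rural Housing Credit: $158,900 is below the $161,300 cutoff, so the full $775 applies.
Commuter Credit: $158,900 is $12,300 into a $24,000 phase-out range, leaving 11,700/24,000 of the credit: $9,760 × 11,700/24,000 = $4,758.
Energy Efficiency Rebate: $158,900 is at or below the $215,400 threshold, so the full $1,875 applies.
Total: $775 + $4,758 + $1,875 = $7,408.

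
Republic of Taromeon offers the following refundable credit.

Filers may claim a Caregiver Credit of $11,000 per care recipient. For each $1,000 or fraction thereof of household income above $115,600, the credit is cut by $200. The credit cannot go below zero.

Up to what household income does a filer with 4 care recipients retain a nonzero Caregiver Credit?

$334,600

Full credit = 4 × $11,000 = $44,000.
After 219 increments the reduction is 219 × $200 = $43,800, leaving $200; one more increment wipes it out. Increment 219 ends at excess 219 × $1,000 = $219,000, so the highest qualifying income is $115,600 + $219,000 = $334,600.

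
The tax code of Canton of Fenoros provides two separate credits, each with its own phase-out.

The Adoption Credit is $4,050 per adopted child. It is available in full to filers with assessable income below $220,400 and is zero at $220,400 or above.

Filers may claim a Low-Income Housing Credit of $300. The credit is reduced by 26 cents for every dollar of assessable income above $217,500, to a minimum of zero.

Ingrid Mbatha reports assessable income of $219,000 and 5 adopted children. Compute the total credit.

$20,250

Adoption Credit: base = 5 × $4,050 = $20,250. $219,000 is below the $220,400 cutoff, so the full $20,250 applies.
Low-Income Housing Credit: 26% of the $1,500 excess over $217,500 is $390 ≥ base, so the credit is $0.
Total: $20,250 + $0 = $20,250.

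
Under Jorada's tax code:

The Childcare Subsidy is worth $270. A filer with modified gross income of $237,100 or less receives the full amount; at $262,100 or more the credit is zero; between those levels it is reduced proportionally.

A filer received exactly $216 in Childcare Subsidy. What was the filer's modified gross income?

$242,100

$216 is 216/270 of the full $270, so 54/270 of the $25,000 range has been used: income = $237,100 + $25,000 × 54/270 = $242,100.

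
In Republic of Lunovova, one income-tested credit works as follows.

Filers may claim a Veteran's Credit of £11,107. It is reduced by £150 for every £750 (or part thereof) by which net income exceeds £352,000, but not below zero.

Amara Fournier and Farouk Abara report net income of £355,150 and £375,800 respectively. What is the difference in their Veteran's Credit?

£4,050

Amara (£355,150): Veteran's Credit: income exceeds £352,000 by £3,150, which is 5 full-or-partial £750 increments; reduction = 5 × £150 = £750, leaving £10,357.
Farouk (£375,800): Veteran's Credit: income exceeds £352,000 by £23,800, which is 32 full-or-partial £750 increments; reduction = 32 × £150 = £4,800, leaving £6,307.
Difference: |£10,357 − £6,307| = £4,050.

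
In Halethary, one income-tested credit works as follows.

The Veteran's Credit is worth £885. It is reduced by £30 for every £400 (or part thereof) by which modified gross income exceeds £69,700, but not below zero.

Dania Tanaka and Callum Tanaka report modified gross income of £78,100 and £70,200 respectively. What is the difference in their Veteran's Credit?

Dania (£78,100): Veteran's Credit: income exceeds £69,700 by £8,400, which is 21 full-or-partial £400 increments; reduction = 21 × £30 = £630, leaving £255.
Callum (£70,200): Veteran's Credit: income exceeds £69,700 by £500, which is 2 full-or-partial £400 increments; reduction = 2 × £30 = £60, leaving £825.
Difference: |£255 − £825| = £570.

£570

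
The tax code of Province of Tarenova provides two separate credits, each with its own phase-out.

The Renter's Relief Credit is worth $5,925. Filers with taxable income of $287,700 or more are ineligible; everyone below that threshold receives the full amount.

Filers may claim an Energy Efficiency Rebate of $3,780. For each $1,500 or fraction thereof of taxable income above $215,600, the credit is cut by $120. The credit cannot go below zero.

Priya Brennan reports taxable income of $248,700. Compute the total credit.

$6,945

Renter's Relief Credit: $248,700 is below the $287,700 cutoff, so the full $5,925 applies.
Energy Efficiency Rebate: income exceeds $215,600 by $33,100, which is 23 full-or-partial $1,500 increments; reduction = 23 × $120 = $2,760, leaving $1,020.
Total: $5,925 + $1,020 = $6,945.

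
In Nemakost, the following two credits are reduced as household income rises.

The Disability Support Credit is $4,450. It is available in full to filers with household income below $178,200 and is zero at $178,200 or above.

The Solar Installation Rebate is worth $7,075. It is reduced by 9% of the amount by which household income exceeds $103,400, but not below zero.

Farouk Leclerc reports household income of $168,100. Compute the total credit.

Disability Support Credit: $168,100 is below the $178,200 cutoff, so the full $4,450 applies.
Solar Installation Rebate: 9% of the $64,700 excess over $103,400 is $5,823; credit = $7,075 − $5,823 = $1,252.
Total: $4,450 + $1,252 = $5,702.

$5,702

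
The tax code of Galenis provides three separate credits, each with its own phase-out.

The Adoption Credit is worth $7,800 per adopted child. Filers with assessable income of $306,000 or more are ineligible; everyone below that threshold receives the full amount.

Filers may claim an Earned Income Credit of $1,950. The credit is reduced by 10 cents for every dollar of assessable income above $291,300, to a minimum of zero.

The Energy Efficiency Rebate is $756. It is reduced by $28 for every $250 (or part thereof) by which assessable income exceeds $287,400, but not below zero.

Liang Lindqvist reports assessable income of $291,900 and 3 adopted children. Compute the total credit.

$25,542

Adoption Credit: base = 3 × $7,800 = $23,400. $291,900 is below the $306,000 cutoff, so the full $23,400 applies.
Earned Income Credit: 10% of the $600 excess over $291,300 is $60; credit = $1,950 − $60 = $1,890.
Energy Efficiency Rebate: income exceeds $287,400 by $4,500, which is 18 full-or-partial $250 increments; reduction = 18 × $28 = $504, leaving $252.
Total: $23,400 + $1,890 + $252 = $25,542.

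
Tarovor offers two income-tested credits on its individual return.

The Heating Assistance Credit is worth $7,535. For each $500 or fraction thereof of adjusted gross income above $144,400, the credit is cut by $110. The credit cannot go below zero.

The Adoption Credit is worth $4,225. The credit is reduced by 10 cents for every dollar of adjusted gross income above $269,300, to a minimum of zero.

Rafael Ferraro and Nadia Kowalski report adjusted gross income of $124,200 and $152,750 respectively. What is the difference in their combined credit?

Rafael ($124,200): Heating Assistance Credit: $124,200 is at or below the $144,400 threshold, so the full $7,535 applies. Adoption Credit: $124,200 is at or below the $269,300 threshold, so the full $4,225 applies. total $7,535 + $4,225 = $11,760
Nadia ($152,750): Heating Assistance Credit: income exceeds $144,400 by $8,350, which is 17 full-or-partial $500 increments; reduction = 17 × $110 = $1,870, leaving $5,665. Adoption Credit: $152,750 is at or below the $269,300 threshold, so the full $4,225 applies. total $5,665 + $4,225 = $9,890
Difference: |$11,760 − $9,890| = $1,870.

$1,870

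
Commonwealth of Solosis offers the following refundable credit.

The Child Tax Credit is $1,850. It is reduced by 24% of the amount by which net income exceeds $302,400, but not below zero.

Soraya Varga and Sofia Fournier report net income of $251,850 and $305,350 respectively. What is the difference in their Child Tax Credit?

Soraya ($251,850): Child Tax Credit: $251,850 is at or below the $302,400 threshold, so the full $1,850 applies.
Sofia ($305,350): Child Tax Credit: 24% of the $2,950 excess over $302,400 is $708; credit = $1,850 − $708 = $1,142.
Difference: |$1,850 − $1,142| = $708.

$708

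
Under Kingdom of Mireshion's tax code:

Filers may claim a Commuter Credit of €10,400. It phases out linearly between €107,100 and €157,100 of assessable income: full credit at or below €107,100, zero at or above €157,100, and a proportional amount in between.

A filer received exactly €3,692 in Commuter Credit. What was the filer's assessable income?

€139,350

€3,692 is 3,692/10,400 of the full €10,400, so 6,708/10,400 of the €50,000 range has been used: income = €107,100 + €50,000 × 6,708/10,400 = €139,350.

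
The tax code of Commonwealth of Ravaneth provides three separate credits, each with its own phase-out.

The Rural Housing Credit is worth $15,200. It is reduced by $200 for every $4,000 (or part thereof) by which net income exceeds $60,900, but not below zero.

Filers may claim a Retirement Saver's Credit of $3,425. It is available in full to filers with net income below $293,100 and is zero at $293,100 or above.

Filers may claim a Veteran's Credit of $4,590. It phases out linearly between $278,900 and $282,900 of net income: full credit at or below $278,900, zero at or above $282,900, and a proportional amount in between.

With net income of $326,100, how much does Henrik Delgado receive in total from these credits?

Rural Housing Credit: income exceeds $60,900 by $265,200, which is 67 full-or-partial $4,000 increments; reduction = 67 × $200 = $13,400, leaving $1,800.
Retirement Saver's Credit: $326,100 meets or exceeds the $293,100 cutoff, so the credit is $0.
Veteran's Credit: $326,100 is at or above $282,900, so the credit is $0.
Total: $1,800 + $0 + $0 = $1,800.

$1,800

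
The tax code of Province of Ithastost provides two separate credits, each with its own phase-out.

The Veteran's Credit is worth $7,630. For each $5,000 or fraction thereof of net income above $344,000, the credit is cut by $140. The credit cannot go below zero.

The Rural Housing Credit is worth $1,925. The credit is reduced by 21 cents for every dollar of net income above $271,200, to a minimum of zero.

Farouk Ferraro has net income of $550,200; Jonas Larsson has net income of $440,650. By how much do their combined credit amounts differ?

Farouk ($550,200): Veteran's Credit: income exceeds $344,000 by $206,200, which is 42 full-or-partial $5,000 increments; reduction = 42 × $140 = $5,880, leaving $1,750. Rural Housing Credit: 21% of the $279,000 excess over $271,200 is $58,590 ≥ base, so the credit is $0. total $1,750 + $0 = $1,750
Jonas ($440,650): Veteran's Credit: income exceeds $344,000 by $96,650, which is 20 full-or-partial $5,000 increments; reduction = 20 × $140 = $2,800, leaving $4,830. Rural Housing Credit: 21% of the $169,450 excess over $271,200 is $35,584.50 ≥ base, so the credit is $0. total $4,830 + $0 = $4,830
Difference: |$1,750 − $4,830| = $3,080.

$3,080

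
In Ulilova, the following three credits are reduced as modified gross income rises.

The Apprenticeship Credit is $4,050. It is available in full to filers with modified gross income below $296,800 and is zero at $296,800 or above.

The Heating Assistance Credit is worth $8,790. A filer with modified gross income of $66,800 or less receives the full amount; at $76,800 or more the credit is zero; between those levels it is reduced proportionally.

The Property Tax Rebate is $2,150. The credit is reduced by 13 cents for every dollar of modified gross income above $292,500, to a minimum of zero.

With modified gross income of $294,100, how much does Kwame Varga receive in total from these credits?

Apprenticeship Credit: $294,100 is below the $296,800 cutoff, so the full $4,050 applies.
Heating Assistance Credit: $294,100 is at or above $76,800, so the credit is $0.
Property Tax Rebate: 13% of the $1,600 excess over $292,500 is $208; credit = $2,150 − $208 = $1,942.
Total: $4,050 + $0 + $1,942 = $5,992.

$5,992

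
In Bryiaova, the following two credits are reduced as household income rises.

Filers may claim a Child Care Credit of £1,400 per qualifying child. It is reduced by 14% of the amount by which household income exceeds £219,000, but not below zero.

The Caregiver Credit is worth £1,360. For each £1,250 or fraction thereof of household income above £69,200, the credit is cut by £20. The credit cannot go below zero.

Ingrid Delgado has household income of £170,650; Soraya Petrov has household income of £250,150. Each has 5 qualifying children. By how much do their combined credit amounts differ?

£4,361

Ingrid (£170,650): Child Care Credit: base = 5 × £1,400 = £7,000. £170,650 is at or below the £219,000 threshold, so the full £7,000 applies. Caregiver Credit: income exceeds £69,200 by £101,450 → 82 increments × £20 = £1,640 ≥ base, so the credit is £0. total £7,000 + £0 = £7,000
Soraya (£250,150): Child Care Credit: base = 5 × £1,400 = £7,000. 14% of the £31,150 excess over £219,000 is £4,361; credit = £7,000 − £4,361 = £2,639. Caregiver Credit: income exceeds £69,200 by £180,950 → 145 increments × £20 = £2,900 ≥ base, so the credit is £0. total £2,639 + £0 = £2,639
Difference: |£7,000 − £2,639| = £4,361.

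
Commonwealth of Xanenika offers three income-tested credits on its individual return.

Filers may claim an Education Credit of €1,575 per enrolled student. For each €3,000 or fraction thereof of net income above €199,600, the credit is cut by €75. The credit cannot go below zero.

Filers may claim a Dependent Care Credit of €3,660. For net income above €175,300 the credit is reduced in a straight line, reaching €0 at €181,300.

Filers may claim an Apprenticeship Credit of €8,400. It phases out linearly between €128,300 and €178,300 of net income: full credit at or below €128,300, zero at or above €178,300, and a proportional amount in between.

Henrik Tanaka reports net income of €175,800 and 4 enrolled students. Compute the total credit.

€10,075

Education Credit: base = 4 × €1,575 = €6,300. €175,800 is at or below the €199,600 threshold, so the full €6,300 applies.
Dependent Care Credit: €175,800 is €500 into a €6,000 phase-out range, leaving 5,500/6,000 of the credit: €3,660 × 5,500/6,000 = €3,355.
Apprenticeship Credit: €175,800 is €47,500 into a €50,000 phase-out range, leaving 2,500/50,000 of the credit: €8,400 × 2,500/50,000 = €420.
Total: €6,300 + €3,355 + €420 = €10,075.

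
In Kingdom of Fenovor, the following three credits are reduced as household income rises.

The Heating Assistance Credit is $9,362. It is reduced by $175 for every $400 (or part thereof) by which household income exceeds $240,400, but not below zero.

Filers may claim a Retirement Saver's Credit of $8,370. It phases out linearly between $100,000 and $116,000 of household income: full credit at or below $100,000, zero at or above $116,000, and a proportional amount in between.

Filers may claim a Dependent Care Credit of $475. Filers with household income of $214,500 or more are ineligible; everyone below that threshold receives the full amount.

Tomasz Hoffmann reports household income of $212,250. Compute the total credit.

$9,837

Heating Assistance Credit: $212,250 is at or below the $240,400 threshold, so the full $9,362 applies.
Retirement Saver's Credit: $212,250 is at or above $116,000, so the credit is $0.
Dependent Care Credit: $212,250 is below the $214,500 cutoff, so the full $475 applies.
Total: $9,362 + $0 + $475 = $9,837.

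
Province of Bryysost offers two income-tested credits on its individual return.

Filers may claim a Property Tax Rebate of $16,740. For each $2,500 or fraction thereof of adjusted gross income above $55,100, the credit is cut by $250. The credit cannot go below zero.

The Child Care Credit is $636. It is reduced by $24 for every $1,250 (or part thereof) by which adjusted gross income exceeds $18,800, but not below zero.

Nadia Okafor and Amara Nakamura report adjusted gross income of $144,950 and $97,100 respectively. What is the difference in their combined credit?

Nadia ($144,950): Property Tax Rebate: income exceeds $55,100 by $89,850, which is 36 full-or-partial $2,500 increments; reduction = 36 × $250 = $9,000, leaving $7,740. Child Care Credit: income exceeds $18,800 by $126,150 → 101 increments × $24 = $2,424 ≥ base, so the credit is $0. total $7,740 + $0 = $7,740
Amara ($97,100): Property Tax Rebate: income exceeds $55,100 by $42,000, which is 17 full-or-partial $2,500 increments; reduction = 17 × $250 = $4,250, leaving $12,490. Child Care Credit: income exceeds $18,800 by $78,300 → 63 increments × $24 = $1,512 ≥ base, so the credit is $0. total $12,490 + $0 = $12,490
Difference: |$7,740 − $12,490| = $4,750.

$4,750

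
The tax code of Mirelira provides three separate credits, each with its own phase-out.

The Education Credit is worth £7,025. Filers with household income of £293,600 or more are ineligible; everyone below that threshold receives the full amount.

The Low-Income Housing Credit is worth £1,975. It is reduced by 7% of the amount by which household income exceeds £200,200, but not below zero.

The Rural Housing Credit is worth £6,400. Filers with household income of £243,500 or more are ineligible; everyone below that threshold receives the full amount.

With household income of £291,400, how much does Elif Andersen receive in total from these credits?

Education Credit: £291,400 is below the £293,600 cutoff, so the full £7,025 applies.
Low-Income Housing Credit: 7% of the £91,200 excess over £200,200 is £6,384 ≥ base, so the credit is £0.
Rural Housing Credit: £291,400 meets or exceeds the £243,500 cutoff, so the credit is £0.
Total: £7,025 + £0 + £0 = £7,025.

£7,025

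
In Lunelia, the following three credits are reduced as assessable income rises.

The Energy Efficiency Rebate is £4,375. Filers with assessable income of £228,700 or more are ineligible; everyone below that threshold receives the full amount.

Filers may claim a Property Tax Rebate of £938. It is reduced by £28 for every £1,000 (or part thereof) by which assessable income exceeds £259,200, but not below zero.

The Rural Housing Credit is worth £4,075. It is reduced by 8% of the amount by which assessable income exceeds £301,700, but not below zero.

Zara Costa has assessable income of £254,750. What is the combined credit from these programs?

£5,013

Energy Efficiency Rebate: £254,750 meets or exceeds the £228,700 cutoff, so the credit is £0.
Property Tax Rebate: £254,750 is at or below the £259,200 threshold, so the full £938 applies.
Rural Housing Credit: £254,750 is at or below the £301,700 threshold, so the full £4,075 applies.
Total: £0 + £938 + £4,075 = £5,013.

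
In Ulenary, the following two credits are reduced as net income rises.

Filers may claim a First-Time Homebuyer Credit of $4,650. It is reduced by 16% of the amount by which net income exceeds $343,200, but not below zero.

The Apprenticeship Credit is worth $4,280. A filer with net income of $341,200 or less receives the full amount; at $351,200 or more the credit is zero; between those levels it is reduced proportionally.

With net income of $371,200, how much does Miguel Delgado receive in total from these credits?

$170

First-Time Homebuyer Credit: 16% of the $28,000 excess over $343,200 is $4,480; credit = $4,650 − $4,480 = $170.
Apprenticeship Credit: $371,200 is at or above $351,200, so the credit is $0.
Total: $170 + $0 = $170.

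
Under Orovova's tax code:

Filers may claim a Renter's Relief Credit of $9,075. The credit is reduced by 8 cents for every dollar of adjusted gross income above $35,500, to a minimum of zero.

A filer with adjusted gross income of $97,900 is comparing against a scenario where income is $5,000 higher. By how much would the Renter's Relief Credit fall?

$400

At $97,900 — 8% of the $62,400 excess over $35,500 is $4,992; credit = $9,075 − $4,992 = $4,083.
At $102,900 — 8% of the $67,400 excess over $35,500 is $5,392; credit = $9,075 − $5,392 = $3,683.
Lost: $4,083 − $3,683 = $400.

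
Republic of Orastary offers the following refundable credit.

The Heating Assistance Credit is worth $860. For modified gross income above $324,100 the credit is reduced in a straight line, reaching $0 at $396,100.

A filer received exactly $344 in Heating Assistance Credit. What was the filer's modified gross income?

$367,300

$344 is 344/860 of the full $860, so 516/860 of the $72,000 range has been used: income = $324,100 + $72,000 × 516/860 = $367,300.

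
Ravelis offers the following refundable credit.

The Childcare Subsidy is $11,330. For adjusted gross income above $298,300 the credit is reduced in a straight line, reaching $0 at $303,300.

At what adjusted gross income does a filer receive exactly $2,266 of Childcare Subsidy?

$2,266 is 2,266/11,330 of the full $11,330, so 9,064/11,330 of the $5,000 range has been used: income = $298,300 + $5,000 × 9,064/11,330 = $302,300.

$302,300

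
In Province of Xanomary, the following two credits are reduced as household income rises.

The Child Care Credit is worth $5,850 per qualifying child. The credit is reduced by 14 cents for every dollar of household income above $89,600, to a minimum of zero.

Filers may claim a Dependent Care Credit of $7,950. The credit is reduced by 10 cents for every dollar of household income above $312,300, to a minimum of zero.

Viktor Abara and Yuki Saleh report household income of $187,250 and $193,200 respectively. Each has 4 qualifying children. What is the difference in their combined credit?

Viktor ($187,250): Child Care Credit: base = 4 × $5,850 = $23,400. 14% of the $97,650 excess over $89,600 is $13,671; credit = $23,400 − $13,671 = $9,729. Dependent Care Credit: $187,250 is at or below the $312,300 threshold, so the full $7,950 applies. total $9,729 + $7,950 = $17,679
Yuki ($193,200): Child Care Credit: base = 4 × $5,850 = $23,400. 14% of the $103,600 excess over $89,600 is $14,504; credit = $23,400 − $14,504 = $8,896. Dependent Care Credit: $193,200 is at or below the $312,300 threshold, so the full $7,950 applies. total $8,896 + $7,950 = $16,846
Difference: |$17,679 − $16,846| = $833.

$833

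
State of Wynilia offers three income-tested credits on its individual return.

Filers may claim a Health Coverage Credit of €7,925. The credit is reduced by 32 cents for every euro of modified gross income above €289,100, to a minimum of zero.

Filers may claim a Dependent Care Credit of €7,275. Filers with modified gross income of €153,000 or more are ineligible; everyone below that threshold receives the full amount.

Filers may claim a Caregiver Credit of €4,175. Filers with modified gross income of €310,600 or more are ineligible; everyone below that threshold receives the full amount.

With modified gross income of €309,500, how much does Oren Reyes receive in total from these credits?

€5,572

Health Coverage Credit: 32% of the €20,400 excess over €289,100 is €6,528; credit = €7,925 − €6,528 = €1,397.
Dependent Care Credit: €309,500 meets or exceeds the €153,000 cutoff, so the credit is €0.
Caregiver Credit: €309,500 is below the €310,600 cutoff, so the full €4,175 applies.
Total: €1,397 + €0 + €4,175 = €5,572.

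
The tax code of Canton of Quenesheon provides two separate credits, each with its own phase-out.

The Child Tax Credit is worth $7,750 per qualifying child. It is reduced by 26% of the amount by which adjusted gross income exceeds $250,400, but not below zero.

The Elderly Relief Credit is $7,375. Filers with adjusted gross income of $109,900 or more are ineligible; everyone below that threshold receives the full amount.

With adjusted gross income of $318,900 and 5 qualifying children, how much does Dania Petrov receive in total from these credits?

Child Tax Credit: base = 5 × $7,750 = $38,750. 26% of the $68,500 excess over $250,400 is $17,810; credit = $38,750 − $17,810 = $20,940.
Elderly Relief Credit: $318,900 meets or exceeds the $109,900 cutoff, so the credit is $0.
Total: $20,940 + $0 = $20,940.

$20,940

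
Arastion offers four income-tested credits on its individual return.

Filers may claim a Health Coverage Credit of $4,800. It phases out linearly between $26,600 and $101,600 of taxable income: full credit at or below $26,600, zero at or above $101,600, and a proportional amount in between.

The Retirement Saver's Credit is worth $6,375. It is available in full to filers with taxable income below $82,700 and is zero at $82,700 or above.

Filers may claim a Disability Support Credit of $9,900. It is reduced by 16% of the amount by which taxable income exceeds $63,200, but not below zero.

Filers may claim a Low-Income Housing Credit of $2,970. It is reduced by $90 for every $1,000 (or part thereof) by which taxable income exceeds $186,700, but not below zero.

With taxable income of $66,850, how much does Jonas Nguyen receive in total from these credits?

$20,885

Health Coverage Credit: $66,850 is $40,250 into a $75,000 phase-out range, leaving 34,750/75,000 of the credit: $4,800 × 34,750/75,000 = $2,224.
Retirement Saver's Credit: $66,850 is below the $82,700 cutoff, so the full $6,375 applies.
Disability Support Credit: 16% of the $3,650 excess over $63,200 is $584; credit = $9,900 − $584 = $9,316.
Low-Income Housing Credit: $66,850 is at or below the $186,700 threshold, so the full $2,970 applies.
Total: $2,224 + $6,375 + $9,316 + $2,970 = $20,885.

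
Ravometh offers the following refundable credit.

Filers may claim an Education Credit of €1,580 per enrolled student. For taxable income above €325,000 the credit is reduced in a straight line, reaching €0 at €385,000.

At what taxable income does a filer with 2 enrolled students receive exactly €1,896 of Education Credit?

€349,000

Full credit = 2 × €1,580 = €3,160.
€1,896 is 1,896/3,160 of the full €3,160, so 1,264/3,160 of the €60,000 range has been used: income = €325,000 + €60,000 × 1,264/3,160 = €349,000.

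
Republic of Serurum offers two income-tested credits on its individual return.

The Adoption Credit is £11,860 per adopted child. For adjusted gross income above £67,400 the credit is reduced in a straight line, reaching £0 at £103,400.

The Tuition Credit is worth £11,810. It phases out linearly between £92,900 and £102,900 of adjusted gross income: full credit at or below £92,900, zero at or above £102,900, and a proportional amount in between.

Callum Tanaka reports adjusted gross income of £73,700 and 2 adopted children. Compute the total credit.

Adoption Credit: base = 2 × £11,860 = £23,720. £73,700 is £6,300 into a £36,000 phase-out range, leaving 29,700/36,000 of the credit: £23,720 × 29,700/36,000 = £19,569.
Tuition Credit: £73,700 is at or below the £92,900 threshold, so the full £11,810 applies.
Total: £19,569 + £11,810 = £31,379.

£31,379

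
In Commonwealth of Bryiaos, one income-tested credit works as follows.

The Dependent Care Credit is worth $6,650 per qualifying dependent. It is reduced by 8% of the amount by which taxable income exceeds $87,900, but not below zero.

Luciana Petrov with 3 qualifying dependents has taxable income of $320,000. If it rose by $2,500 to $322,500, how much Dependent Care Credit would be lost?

At $320,000 — base = 3 × $6,650 = $19,950. 8% of the $232,100 excess over $87,900 is $18,568; credit = $19,950 − $18,568 = $1,382.
At $322,500 — base = 3 × $6,650 = $19,950. 8% of the $234,600 excess over $87,900 is $18,768; credit = $19,950 − $18,768 = $1,182.
Lost: $1,382 − $1,182 = $200.

$200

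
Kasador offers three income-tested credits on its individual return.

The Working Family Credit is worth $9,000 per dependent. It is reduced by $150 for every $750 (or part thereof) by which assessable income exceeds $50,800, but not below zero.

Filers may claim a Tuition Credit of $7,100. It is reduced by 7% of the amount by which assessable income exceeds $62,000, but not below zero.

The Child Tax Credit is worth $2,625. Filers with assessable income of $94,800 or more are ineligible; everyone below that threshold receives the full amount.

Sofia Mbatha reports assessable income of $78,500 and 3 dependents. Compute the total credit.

Working Family Credit: base = 3 × $9,000 = $27,000. income exceeds $50,800 by $27,700, which is 37 full-or-partial $750 increments; reduction = 37 × $150 = $5,550, leaving $21,450.
Tuition Credit: 7% of the $16,500 excess over $62,000 is $1,155; credit = $7,100 − $1,155 = $5,945.
Child Tax Credit: $78,500 is below the $94,800 cutoff, so the full $2,625 applies.
Total: $21,450 + $5,945 + $2,625 = $30,020.

$30,020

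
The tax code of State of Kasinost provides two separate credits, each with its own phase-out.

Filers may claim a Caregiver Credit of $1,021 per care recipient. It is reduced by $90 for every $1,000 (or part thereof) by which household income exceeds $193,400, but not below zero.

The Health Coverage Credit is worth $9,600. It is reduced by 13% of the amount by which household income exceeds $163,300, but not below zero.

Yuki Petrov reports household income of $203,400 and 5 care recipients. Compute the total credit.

Caregiver Credit: base = 5 × $1,021 = $5,105. income exceeds $193,400 by $10,000, which is 10 full-or-partial $1,000 increments; reduction = 10 × $90 = $900, leaving $4,205.
Health Coverage Credit: 13% of the $40,100 excess over $163,300 is $5,213; credit = $9,600 − $5,213 = $4,387.
Total: $4,205 + $4,387 = $8,592.

$8,592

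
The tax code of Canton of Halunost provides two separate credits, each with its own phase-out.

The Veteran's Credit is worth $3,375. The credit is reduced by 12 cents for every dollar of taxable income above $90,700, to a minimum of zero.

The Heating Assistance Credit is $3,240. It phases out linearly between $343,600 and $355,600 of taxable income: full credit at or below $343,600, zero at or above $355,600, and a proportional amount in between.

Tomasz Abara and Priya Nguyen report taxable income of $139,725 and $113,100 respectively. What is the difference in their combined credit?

$687

Tomasz ($139,725): Veteran's Credit: 12% of the $49,025 excess over $90,700 is $5,883 ≥ base, so the credit is $0. Heating Assistance Credit: $139,725 is at or below the $343,600 threshold, so the full $3,240 applies. total $0 + $3,240 = $3,240
Priya ($113,100): Veteran's Credit: 12% of the $22,400 excess over $90,700 is $2,688; credit = $3,375 − $2,688 = $687. Heating Assistance Credit: $113,100 is at or below the $343,600 threshold, so the full $3,240 applies. total $687 + $3,240 = $3,927
Difference: |$3,240 − $3,927| = $687.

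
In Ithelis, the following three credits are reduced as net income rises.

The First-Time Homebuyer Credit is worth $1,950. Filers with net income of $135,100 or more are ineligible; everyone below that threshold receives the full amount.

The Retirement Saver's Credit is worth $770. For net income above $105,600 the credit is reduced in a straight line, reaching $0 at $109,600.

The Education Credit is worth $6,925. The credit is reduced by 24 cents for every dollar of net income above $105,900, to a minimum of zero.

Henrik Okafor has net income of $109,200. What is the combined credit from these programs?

$8,160

First-Time Homebuyer Credit: $109,200 is below the $135,100 cutoff, so the full $1,950 applies.
Retirement Saver's Credit: $109,200 is $3,600 into a $4,000 phase-out range, leaving 400/4,000 of the credit: $770 × 400/4,000 = $77.
Education Credit: 24% of the $3,300 excess over $105,900 is $792; credit = $6,925 − $792 = $6,133.
Total: $1,950 + $77 + $6,133 = $8,160.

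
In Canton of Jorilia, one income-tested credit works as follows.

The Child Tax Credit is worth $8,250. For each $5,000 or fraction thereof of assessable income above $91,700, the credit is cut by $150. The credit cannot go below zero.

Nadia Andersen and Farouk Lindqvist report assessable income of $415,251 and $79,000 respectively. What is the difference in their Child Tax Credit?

Nadia ($415,251): Child Tax Credit: income exceeds $91,700 by $323,551 → 65 increments × $150 = $9,750 ≥ base, so the credit is $0.
Farouk ($79,000): Child Tax Credit: $79,000 is at or below the $91,700 threshold, so the full $8,250 applies.
Difference: |$0 − $8,250| = $8,250.

$8,250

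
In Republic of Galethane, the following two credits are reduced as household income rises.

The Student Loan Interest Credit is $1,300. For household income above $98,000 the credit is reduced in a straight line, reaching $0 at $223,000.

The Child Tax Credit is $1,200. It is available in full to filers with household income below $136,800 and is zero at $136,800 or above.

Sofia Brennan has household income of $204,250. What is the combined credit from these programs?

$195

Student Loan Interest Credit: $204,250 is $106,250 into a $125,000 phase-out range, leaving 18,750/125,000 of the credit: $1,300 × 18,750/125,000 = $195.
Child Tax Credit: $204,250 meets or exceeds the $136,800 cutoff, so the credit is $0.
Total: $195 + $0 = $195.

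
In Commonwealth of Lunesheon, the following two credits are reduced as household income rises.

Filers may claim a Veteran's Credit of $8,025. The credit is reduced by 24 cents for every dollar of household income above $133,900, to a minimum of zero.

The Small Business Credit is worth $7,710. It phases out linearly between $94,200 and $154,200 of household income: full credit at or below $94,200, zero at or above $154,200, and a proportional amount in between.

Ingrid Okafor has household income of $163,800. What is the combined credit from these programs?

Veteran's Credit: 24% of the $29,900 excess over $133,900 is $7,176; credit = $8,025 − $7,176 = $849.
Small Business Credit: $163,800 is at or above $154,200, so the credit is $0.
Total: $849 + $0 = $849.

$849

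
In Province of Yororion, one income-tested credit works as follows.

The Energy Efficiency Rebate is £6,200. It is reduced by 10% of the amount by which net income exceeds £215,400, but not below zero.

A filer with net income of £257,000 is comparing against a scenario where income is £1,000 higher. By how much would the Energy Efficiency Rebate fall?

At £257,000 — 10% of the £41,600 excess over £215,400 is £4,160; credit = £6,200 − £4,160 = £2,040.
At £258,000 — 10% of the £42,600 excess over £215,400 is £4,260; credit = £6,200 − £4,260 = £1,940.
Lost: £2,040 − £1,940 = £100.

£100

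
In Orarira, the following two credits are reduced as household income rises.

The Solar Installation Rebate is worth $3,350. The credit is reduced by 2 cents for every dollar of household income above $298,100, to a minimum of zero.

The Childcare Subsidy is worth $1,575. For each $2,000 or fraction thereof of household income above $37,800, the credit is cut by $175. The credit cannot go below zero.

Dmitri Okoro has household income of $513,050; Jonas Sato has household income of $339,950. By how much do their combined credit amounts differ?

Dmitri ($513,050): Solar Installation Rebate: 2% of the $214,950 excess over $298,100 is $4,299 ≥ base, so the credit is $0. Childcare Subsidy: income exceeds $37,800 by $475,250 → 238 increments × $175 = $41,650 ≥ base, so the credit is $0. total $0 + $0 = $0
Jonas ($339,950): Solar Installation Rebate: 2% of the $41,850 excess over $298,100 is $837; credit = $3,350 − $837 = $2,513. Childcare Subsidy: income exceeds $37,800 by $302,150 → 152 increments × $175 = $26,600 ≥ base, so the credit is $0. total $2,513 + $0 = $2,513
Difference: |$0 − $2,513| = $2,513.

$2,513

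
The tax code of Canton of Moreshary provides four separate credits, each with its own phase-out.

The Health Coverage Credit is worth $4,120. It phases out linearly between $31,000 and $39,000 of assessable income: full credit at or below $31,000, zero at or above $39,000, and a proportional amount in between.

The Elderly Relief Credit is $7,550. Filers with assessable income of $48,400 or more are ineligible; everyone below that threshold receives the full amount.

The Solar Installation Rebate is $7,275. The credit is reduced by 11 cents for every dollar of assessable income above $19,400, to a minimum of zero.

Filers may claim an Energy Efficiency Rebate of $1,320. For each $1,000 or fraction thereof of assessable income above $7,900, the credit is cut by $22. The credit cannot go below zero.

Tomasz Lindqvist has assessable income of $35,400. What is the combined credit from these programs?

Health Coverage Credit: $35,400 is $4,400 into a $8,000 phase-out range, leaving 3,600/8,000 of the credit: $4,120 × 3,600/8,000 = $1,854.
Elderly Relief Credit: $35,400 is below the $48,400 cutoff, so the full $7,550 applies.
Solar Installation Rebate: 11% of the $16,000 excess over $19,400 is $1,760; credit = $7,275 − $1,760 = $5,515.
Energy Efficiency Rebate: income exceeds $7,900 by $27,500, which is 28 full-or-partial $1,000 increments; reduction = 28 × $22 = $616, leaving $704.
Total: $1,854 + $7,550 + $5,515 + $704 = $15,623.

$15,623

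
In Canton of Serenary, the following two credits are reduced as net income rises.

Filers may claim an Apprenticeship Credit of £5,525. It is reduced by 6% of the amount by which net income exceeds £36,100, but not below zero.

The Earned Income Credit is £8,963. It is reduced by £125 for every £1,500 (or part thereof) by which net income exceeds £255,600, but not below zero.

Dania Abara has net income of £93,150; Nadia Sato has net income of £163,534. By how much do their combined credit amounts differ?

Dania (£93,150): Apprenticeship Credit: 6% of the £57,050 excess over £36,100 is £3,423; credit = £5,525 − £3,423 = £2,102. Earned Income Credit: £93,150 is at or below the £255,600 threshold, so the full £8,963 applies. total £2,102 + £8,963 = £11,065
Nadia (£163,534): Apprenticeship Credit: 6% of the £127,434 excess over £36,100 is £7,646.04 ≥ base, so the credit is £0. Earned Income Credit: £163,534 is at or below the £255,600 threshold, so the full £8,963 applies. total £0 + £8,963 = £8,963
Difference: |£11,065 − £8,963| = £2,102.

£2,102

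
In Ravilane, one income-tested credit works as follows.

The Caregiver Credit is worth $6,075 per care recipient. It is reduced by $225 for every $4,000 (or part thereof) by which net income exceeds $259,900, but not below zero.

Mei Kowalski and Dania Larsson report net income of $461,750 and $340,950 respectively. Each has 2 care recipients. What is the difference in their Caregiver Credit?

Mei ($461,750): Caregiver Credit: base = 2 × $6,075 = $12,150. income exceeds $259,900 by $201,850, which is 51 full-or-partial $4,000 increments; reduction = 51 × $225 = $11,475, leaving $675.
Dania ($340,950): Caregiver Credit: base = 2 × $6,075 = $12,150. income exceeds $259,900 by $81,050, which is 21 full-or-partial $4,000 increments; reduction = 21 × $225 = $4,725, leaving $7,425.
Difference: |$675 − $7,425| = $6,750.

$6,750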